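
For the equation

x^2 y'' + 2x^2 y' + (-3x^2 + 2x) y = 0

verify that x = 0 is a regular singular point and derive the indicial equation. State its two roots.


Divide by x^2 to reach normal form y'' + P_1(x) y' + P_2(x) y = 0 with P_1(x) = 2 and P_2(x) = -3 + 2/x.
x = 0 is a singular point because the y-coefficient -3 + 2/x has a pole at x = 0.
It is a regular singular point because x P_1(x) = p(x) = 2x and x^2 P_2(x) = q(x) = -3x^2 + 2x are polynomials, hence analytic at x = 0.
p(0) = 0,  q(0) = 0.
Indicial equation: r(r-1) + p(0) r + q(0) = 0, i.e. r^2 + (p(0) - 1) r + q(0) = 0, i.e. r^2 - 1 r = 0.
Discriminant: (-1)^2 - 4(0) = 1, so r = (1 ± 1)/2.
Solving: r_1 = 1, r_2 = 0.

indicial: r^2 - 1 r = 0; roots r_1 = 1, r_2 = 0


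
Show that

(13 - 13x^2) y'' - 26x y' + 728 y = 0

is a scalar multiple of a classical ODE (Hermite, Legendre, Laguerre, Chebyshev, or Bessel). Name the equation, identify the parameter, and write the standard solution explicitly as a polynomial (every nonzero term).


All three coefficients share the factor 13; dividing through by 13 gives  (1 - x^2) y'' - 2x y' + 56 y = 0.
This matches the Legendre equation (1 - x^2) y'' - 2x y' + n(n+1) y = 0 (note the -2x y' term) with n(n+1) = 56, so n = 7; the polynomial solution is P_7(x).
With y = sum_k a_k x^k, matching x^k gives (k+2)(k+1) a_{k+2} = [k(k+1) - n(n+1)] a_k = (k - 7)(k + 8) a_k. The right side vanishes at k = 7, so the series with the parity of 7 terminates at degree 7.
Standard normalization (P_n(1) = 1): leading coefficient (2n)!/(2^n (n!)^2) = 87178291200/(128*25401600) = 429/16, so a_7 = 429/16. Work downward with a_k = (k+1)(k+2) a_{k+2} / ((k - 7)(k + 8)):
  a_5 = (6)(7)(429/16) / ((5 - 7)(5 + 8)) = (9009/8)/(-26) = -693/16
  a_3 = (4)(5)(-693/16) / ((3 - 7)(3 + 8)) = (-3465/4)/(-44) = 315/16
  a_1 = (2)(3)(315/16) / ((1 - 7)(1 + 8)) = (945/8)/(-54) = -35/16
Hence P_7(x) = 429 x^7/16 - 693 x^5/16 + 315 x^3/16 - 35 x/16.

P_7(x); series = 429 x^7/16 - 693 x^5/16 + 315 x^3/16 - 35 x/16


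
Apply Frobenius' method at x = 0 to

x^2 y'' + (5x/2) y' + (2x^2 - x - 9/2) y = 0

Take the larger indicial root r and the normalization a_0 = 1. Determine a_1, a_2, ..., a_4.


Write in Frobenius form y'' + (p(x)/x) y' + (q(x)/x^2) y = 0:
  p(x) = 5/2,  q(x) = 2x^2 - x - 9/2.
Indicial equation: r(r-1) + (5/2) r + (-9/2) = 0 -> roots r_1 = 3/2, r_2 = -3.
Take r = r_1 = 3/2. Let y(x) = x^r sum_{n>=0} a_n x^n with a_0 = 1.
Substitute y = x^r sum a_n x^n and match x^{r+n}. The recurrence is
  D(n) a_n - 1 a_{n-1} + 2 a_{n-2} = 0,  where D(n) = (r+n)(r+n-1) + (5/2)(r+n) + (-9/2).
  a_n = [1 a_{n-1} - 2 a_{n-2}] / D(n).
Since the indicial polynomial factors as (r - r_1)(r - r_2), D(n) = (r_1 + n - r_1)(r_1 + n - r_2) = n(n + 9/2).
Evaluating step by step (a_0 = 1):
  n = 1: D(1) = 1(1 + 9/2) = 11/2; numerator = 1(1) = 1; a_1 = (1)/(11/2) = 2/11
  n = 2: D(2) = 2(2 + 9/2) = 13; numerator = 1(2/11) - 2(1) = -20/11; a_2 = (-20/11)/(13) = -20/143
  n = 3: D(3) = 3(3 + 9/2) = 45/2; numerator = 1(-20/143) - 2(2/11) = -72/143; a_3 = (-72/143)/(45/2) = -16/715
  n = 4: D(4) = 4(4 + 9/2) = 34; numerator = 1(-16/715) - 2(-20/143) = 184/715; a_4 = (184/715)/(34) = 92/12155

r = 3/2; a_0 = 1; a_1 = 2/11; a_2 = -20/143; a_3 = -16/715; a_4 = 92/12155


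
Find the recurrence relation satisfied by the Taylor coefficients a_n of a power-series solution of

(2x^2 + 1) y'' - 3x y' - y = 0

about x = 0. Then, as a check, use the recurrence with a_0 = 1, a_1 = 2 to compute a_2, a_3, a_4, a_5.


Substitute y = sum_n a_n x^n.
(1 + 2 x^2) y'' contributes (n+2)(n+1) a_{n+2} + 2 n(n-1) a_n at x^n.
-3 x y'(x) contributes -3 n a_n at x^n.
-y(x) contributes -1 a_n at x^n.
Matching x^n: (n+2)(n+1) a_{n+2} + (2 n(n-1) - 3 n - 1) a_n = 0.
Thus a_{n+2} = (-2 n(n-1) + 3 n + 1) / ((n+1)(n+2)) * a_n.

Check with a_0 = 1, a_1 = 2 (apply the recurrence for n = 0, 1, 2, 3): a_0 = 1, a_1 = 2, a_2 = 1/2, a_3 = 4/3, a_4 = 1/8, a_5 = -2/15.

a_(n+2) = (-2 n(n-1) + 3 n + 1) / ((n+1)(n+2)) * a_n; check: a_0 = 1, a_1 = 2, a_2 = 1/2, a_3 = 4/3, a_4 = 1/8, a_5 = -2/15


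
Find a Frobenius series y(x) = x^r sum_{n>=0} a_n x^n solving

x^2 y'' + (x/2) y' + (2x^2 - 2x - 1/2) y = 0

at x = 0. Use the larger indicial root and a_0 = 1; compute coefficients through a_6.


Write in Frobenius form y'' + (p(x)/x) y' + (q(x)/x^2) y = 0:
  p(x) = 1/2,  q(x) = 2x^2 - 2x - 1/2.
Indicial equation: r(r-1) + (1/2) r + (-1/2) = 0 -> roots r_1 = 1, r_2 = -1/2.
Take r = r_1 = 1. Let y(x) = x^r sum_{n>=0} a_n x^n with a_0 = 1.
Substitute y = x^r sum a_n x^n and match x^{r+n}. The recurrence is
  D(n) a_n - 2 a_{n-1} + 2 a_{n-2} = 0,  where D(n) = (r+n)(r+n-1) + (1/2)(r+n) + (-1/2).
  a_n = [2 a_{n-1} - 2 a_{n-2}] / D(n).
Since the indicial polynomial factors as (r - r_1)(r - r_2), D(n) = (r_1 + n - r_1)(r_1 + n - r_2) = n(n + 3/2).
Evaluating step by step (a_0 = 1):
  n = 1: D(1) = 1(1 + 3/2) = 5/2; numerator = 2(1) = 2; a_1 = (2)/(5/2) = 4/5
  n = 2: D(2) = 2(2 + 3/2) = 7; numerator = 2(4/5) - 2(1) = -2/5; a_2 = (-2/5)/(7) = -2/35
  n = 3: D(3) = 3(3 + 3/2) = 27/2; numerator = 2(-2/35) - 2(4/5) = -12/7; a_3 = (-12/7)/(27/2) = -8/63
  n = 4: D(4) = 4(4 + 3/2) = 22; numerator = 2(-8/63) - 2(-2/35) = -44/315; a_4 = (-44/315)/(22) = -2/315
  n = 5: D(5) = 5(5 + 3/2) = 65/2; numerator = 2(-2/315) - 2(-8/63) = 76/315; a_5 = (76/315)/(65/2) = 152/20475
  n = 6: D(6) = 6(6 + 3/2) = 45; numerator = 2(152/20475) - 2(-2/315) = 188/6825; a_6 = (188/6825)/(45) = 188/307125

r = 1; a_0 = 1; a_1 = 4/5; a_2 = -2/35; a_3 = -8/63; a_4 = -2/315; a_5 = 152/20475; a_6 = 188/307125


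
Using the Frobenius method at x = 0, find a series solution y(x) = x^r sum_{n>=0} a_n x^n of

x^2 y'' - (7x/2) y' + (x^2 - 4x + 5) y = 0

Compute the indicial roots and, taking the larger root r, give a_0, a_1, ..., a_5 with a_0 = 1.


Write in Frobenius form y'' + (p(x)/x) y' + (q(x)/x^2) y = 0:
  p(x) = -7/2,  q(x) = x^2 - 4x + 5.
Indicial equation: r(r-1) + (-7/2) r + (5) = 0 -> roots r_1 = 5/2, r_2 = 2.
Take r = r_1 = 5/2. Let y(x) = x^r sum_{n>=0} a_n x^n with a_0 = 1.
Substitute y = x^r sum a_n x^n and match x^{r+n}. The recurrence is
  D(n) a_n - 4 a_{n-1} + 1 a_{n-2} = 0,  where D(n) = (r+n)(r+n-1) + (-7/2)(r+n) + (5).
  a_n = [4 a_{n-1} - 1 a_{n-2}] / D(n).
Since the indicial polynomial factors as (r - r_1)(r - r_2), D(n) = (r_1 + n - r_1)(r_1 + n - r_2) = n(n + 1/2).
Evaluating step by step (a_0 = 1):
  n = 1: D(1) = 1(1 + 1/2) = 3/2; numerator = 4(1) = 4; a_1 = (4)/(3/2) = 8/3
  n = 2: D(2) = 2(2 + 1/2) = 5; numerator = 4(8/3) - 1(1) = 29/3; a_2 = (29/3)/(5) = 29/15
  n = 3: D(3) = 3(3 + 1/2) = 21/2; numerator = 4(29/15) - 1(8/3) = 76/15; a_3 = (76/15)/(21/2) = 152/315
  n = 4: D(4) = 4(4 + 1/2) = 18; numerator = 4(152/315) - 1(29/15) = -1/315; a_4 = (-1/315)/(18) = -1/5670
  n = 5: D(5) = 5(5 + 1/2) = 55/2; numerator = 4(-1/5670) - 1(152/315) = -274/567; a_5 = (-274/567)/(55/2) = -548/31185

r = 5/2; a_0 = 1; a_1 = 8/3; a_2 = 29/15; a_3 = 152/315; a_4 = -1/5670; a_5 = -548/31185


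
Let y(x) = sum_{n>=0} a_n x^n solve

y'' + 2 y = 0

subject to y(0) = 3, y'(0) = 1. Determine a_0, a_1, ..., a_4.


Ansatz: y(x) = sum_{n>=0} a_n x^n, so y'(x) = sum_{n>=1} n a_n x^(n-1) and y''(x) = sum_{n>=2} n(n-1) a_n x^(n-2).
Substitute into P(x) y'' + Q(x) y' + R(x) y = 0 with P(x) = 1, Q(x) = 0, R(x) = 2, and match powers of x.
Initial conditions: a_0 = 3, a_1 = 1.
Setting the coefficient of each power of x to zero and solving order by order (substituting the coefficients already found):
  x^0: 2 a_2 + 2 a_0 = 0  ->  2 a_2 = -2 a_0 = -6  ->  a_2 = -3
  x^1: 6 a_3 + 2 a_1 = 0  ->  6 a_3 = -2 a_1 = -2  ->  a_3 = -1/3
  x^2: 12 a_4 + 2 a_2 = 0  ->  12 a_4 = -2 a_2 = 6  ->  a_4 = 1/2
Truncated series: y(x) = 3 + x - 3 x^2 - (1/3) x^3 + (1/2) x^4 + O(x^5).

a_0 = 3; a_1 = 1; a_2 = -3; a_3 = -1/3; a_4 = 1/2


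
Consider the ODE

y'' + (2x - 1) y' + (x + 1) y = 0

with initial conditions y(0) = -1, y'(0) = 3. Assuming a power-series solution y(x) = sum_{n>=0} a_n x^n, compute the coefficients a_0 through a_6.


Ansatz: y(x) = sum_{n>=0} a_n x^n, so y'(x) = sum_{n>=1} n a_n x^(n-1) and y''(x) = sum_{n>=2} n(n-1) a_n x^(n-2).
Substitute into P(x) y'' + Q(x) y' + R(x) y = 0 with P(x) = 1, Q(x) = 2x - 1, R(x) = x + 1, and match powers of x.
Initial conditions: a_0 = -1, a_1 = 3.
Setting the coefficient of each power of x to zero and solving order by order (substituting the coefficients already found):
  x^0: 2 a_2 - a_1 + a_0 = 0  ->  2 a_2 = a_1 - a_0 = 4  ->  a_2 = 2
  x^1: 6 a_3 - 2 a_2 + 3 a_1 + a_0 = 0  ->  6 a_3 = 2 a_2 - 3 a_1 - a_0 = -4  ->  a_3 = -2/3
  x^2: 12 a_4 - 3 a_3 + 5 a_2 + a_1 = 0  ->  12 a_4 = 3 a_3 - 5 a_2 - a_1 = -15  ->  a_4 = -5/4
  x^3: 20 a_5 - 4 a_4 + 7 a_3 + a_2 = 0  ->  20 a_5 = 4 a_4 - 7 a_3 - a_2 = -7/3  ->  a_5 = -7/60
  x^4: 30 a_6 - 5 a_5 + 9 a_4 + a_3 = 0  ->  30 a_6 = 5 a_5 - 9 a_4 - a_3 = 34/3  ->  a_6 = 17/45
Truncated series: y(x) = -1 + 3 x + 2 x^2 - (2/3) x^3 - (5/4) x^4 - (7/60) x^5 + (17/45) x^6 + O(x^7).

a_0 = -1; a_1 = 3; a_2 = 2; a_3 = -2/3; a_4 = -5/4; a_5 = -7/60; a_6 = 17/45


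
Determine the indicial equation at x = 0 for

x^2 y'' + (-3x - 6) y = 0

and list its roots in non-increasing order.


Divide by x^2 to reach normal form y'' + P_1(x) y' + P_2(x) y = 0 with P_1(x) = 0 and P_2(x) = -3/x - 6/x^2.
x = 0 is a singular point because the y-coefficient -3/x - 6/x^2 has a pole at x = 0.
It is a regular singular point because x P_1(x) = p(x) = 0 and x^2 P_2(x) = q(x) = -3x - 6 are polynomials, hence analytic at x = 0.
p(0) = 0,  q(0) = -6.
Indicial equation: r(r-1) + p(0) r + q(0) = 0, i.e. r^2 + (p(0) - 1) r + q(0) = 0, i.e. r^2 - 1 r - 6 = 0.
Discriminant: (-1)^2 - 4(-6) = 25, so r = (1 ± 5)/2.
Solving: r_1 = 3, r_2 = -2.

indicial: r^2 - 1 r - 6 = 0; roots r_1 = 3, r_2 = -2


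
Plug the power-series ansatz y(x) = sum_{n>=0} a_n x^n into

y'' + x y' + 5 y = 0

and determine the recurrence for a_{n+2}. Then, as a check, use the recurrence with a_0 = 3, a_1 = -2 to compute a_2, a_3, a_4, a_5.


Substitute y = sum_n a_n x^n.
y''(x) has coefficient (n+2)(n+1) a_{n+2} at x^n;
x y'(x) has coefficient n a_n at x^n (shift);
5 y(x) has coefficient 5 a_n at x^n.
Matching x^n: (n+2)(n+1) a_{n+2} + (n + 5) a_n = 0.
Thus a_{n+2} = (-n - 5) / ((n+1)(n+2)) * a_n.

Check with a_0 = 3, a_1 = -2 (apply the recurrence for n = 0, 1, 2, 3): a_0 = 3, a_1 = -2, a_2 = -15/2, a_3 = 2, a_4 = 35/8, a_5 = -4/5.

a_(n+2) = (-n - 5) / ((n+1)(n+2)) * a_n; check: a_0 = 3, a_1 = -2, a_2 = -15/2, a_3 = 2, a_4 = 35/8, a_5 = -4/5


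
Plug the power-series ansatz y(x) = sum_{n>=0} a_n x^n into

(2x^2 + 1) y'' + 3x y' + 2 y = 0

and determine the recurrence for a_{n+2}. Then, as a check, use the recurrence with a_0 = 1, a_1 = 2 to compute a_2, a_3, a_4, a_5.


Substitute y = sum_n a_n x^n.
(1 + 2 x^2) y'' contributes (n+2)(n+1) a_{n+2} + 2 n(n-1) a_n at x^n.
3 x y'(x) contributes 3 n a_n at x^n.
2 y(x) contributes 2 a_n at x^n.
Matching x^n: (n+2)(n+1) a_{n+2} + (2 n(n-1) + 3 n + 2) a_n = 0.
Thus a_{n+2} = (-2 n(n-1) - 3 n - 2) / ((n+1)(n+2)) * a_n.

Check with a_0 = 1, a_1 = 2 (apply the recurrence for n = 0, 1, 2, 3): a_0 = 1, a_1 = 2, a_2 = -1, a_3 = -5/3, a_4 = 1, a_5 = 23/12.

a_(n+2) = (-2 n(n-1) - 3 n - 2) / ((n+1)(n+2)) * a_n; check: a_0 = 1, a_1 = 2, a_2 = -1, a_3 = -5/3, a_4 = 1, a_5 = 23/12


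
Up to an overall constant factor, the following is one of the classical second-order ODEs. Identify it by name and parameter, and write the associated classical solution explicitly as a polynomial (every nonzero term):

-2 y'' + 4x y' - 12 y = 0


All three coefficients share the factor -2; dividing through by -2 gives  y'' - 2x y' + 6 y = 0.
This matches the Hermite equation y'' - 2x y' + 2n y = 0 with 2n = 6, so n = 3; the polynomial solution is H_3(x).
With y = sum_k a_k x^k, matching x^k gives (k+2)(k+1) a_{k+2} = 2(k - n) a_k = 2(k - 3) a_k. The right side vanishes at k = 3, so the series with the parity of 3 terminates at degree 3.
Standard normalization: leading coefficient of H_n is 2^n, so a_3 = 2^3 = 8. Work downward with a_k = (k+1)(k+2) a_{k+2} / (2(k - n)):
  a_1 = (2)(3)(8) / (2(1 - 3)) = 48/(-4) = -12
Hence H_3(x) = 8 x^3 - 12 x.

H_3(x); series = 8 x^3 - 12 x


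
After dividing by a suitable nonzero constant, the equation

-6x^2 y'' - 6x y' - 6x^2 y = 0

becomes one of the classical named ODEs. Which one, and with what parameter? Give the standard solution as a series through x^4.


All three coefficients share the factor -6; dividing through by -6 gives  x^2 y'' + x y' + x^2 y = 0.
This matches the Bessel equation x^2 y'' + x y' + (x^2 - nu^2) y = 0 with nu^2 = 0, so nu = 0; the solution bounded at x = 0 is J_0(x).
Frobenius at x = 0: indicial roots ±nu; for r = nu the recurrence k(k + 2nu) c_k = -c_{k-2} gives the standard series J_nu(x) = sum_{k>=0} (-1)^k / (k! (k+nu)!) (x/2)^(2k+nu). Evaluate the first 3 terms:
  k = 0: (-1)^0 / (0! * 0! * 2^0) x^0 = 1/(1*1*1) x^0 = (1) x^0
  k = 1: (-1)^1 / (1! * 1! * 2^2) x^2 = -1/(1*1*4) x^2 = (-1/4) x^2
  k = 2: (-1)^2 / (2! * 2! * 2^4) x^4 = 1/(2*2*16) x^4 = (1/64) x^4
Hence J_0(x) = x^4/64 - x^2/4 + 1 + ....

J_0(x); series = x^4/64 - x^2/4 + 1


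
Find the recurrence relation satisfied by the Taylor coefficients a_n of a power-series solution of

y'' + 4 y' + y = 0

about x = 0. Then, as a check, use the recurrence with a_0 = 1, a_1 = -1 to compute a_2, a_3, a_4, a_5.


Substitute y = sum_n a_n x^n.
y''(x) has coefficient (n+2)(n+1) a_{n+2} at x^n;
4 y'(x) has coefficient 4 (n+1) a_{n+1} at x^n;
y(x) has coefficient 1 a_n at x^n.
Matching x^n: (n+2)(n+1) a_{n+2} + 4 (n+1) a_{n+1} + 1 a_n = 0.
Thus a_{n+2} = [-4 (n+1) a_{n+1} - 1 a_n] / ((n+1)(n+2)).

Check with a_0 = 1, a_1 = -1 (apply the recurrence for n = 0, 1, 2, 3): a_0 = 1, a_1 = -1, a_2 = 3/2, a_3 = -11/6, a_4 = 41/24, a_5 = -51/40.

a_(n+2) = [-4 (n+1) a_(n+1) - 1 a_n] / ((n+1)(n+2)); check: a_0 = 1, a_1 = -1, a_2 = 3/2, a_3 = -11/6, a_4 = 41/24, a_5 = -51/40


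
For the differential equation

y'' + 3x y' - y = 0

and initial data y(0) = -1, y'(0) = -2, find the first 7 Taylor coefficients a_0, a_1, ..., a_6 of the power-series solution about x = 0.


Ansatz: y(x) = sum_{n>=0} a_n x^n, so y'(x) = sum_{n>=1} n a_n x^(n-1) and y''(x) = sum_{n>=2} n(n-1) a_n x^(n-2).
Substitute into P(x) y'' + Q(x) y' + R(x) y = 0 with P(x) = 1, Q(x) = 3x, R(x) = -1, and match powers of x.
Initial conditions: a_0 = -1, a_1 = -2.
Setting the coefficient of each power of x to zero and solving order by order (substituting the coefficients already found):
  x^0: 2 a_2 - a_0 = 0  ->  2 a_2 = a_0 = -1  ->  a_2 = -1/2
  x^1: 6 a_3 + 2 a_1 = 0  ->  6 a_3 = -2 a_1 = 4  ->  a_3 = 2/3
  x^2: 12 a_4 + 5 a_2 = 0  ->  12 a_4 = -5 a_2 = 5/2  ->  a_4 = 5/24
  x^3: 20 a_5 + 8 a_3 = 0  ->  20 a_5 = -8 a_3 = -16/3  ->  a_5 = -4/15
  x^4: 30 a_6 + 11 a_4 = 0  ->  30 a_6 = -11 a_4 = -55/24  ->  a_6 = -11/144
Truncated series: y(x) = -1 - 2 x - (1/2) x^2 + (2/3) x^3 + (5/24) x^4 - (4/15) x^5 - (11/144) x^6 + O(x^7).

a_0 = -1; a_1 = -2; a_2 = -1/2; a_3 = 2/3; a_4 = 5/24; a_5 = -4/15; a_6 = -11/144


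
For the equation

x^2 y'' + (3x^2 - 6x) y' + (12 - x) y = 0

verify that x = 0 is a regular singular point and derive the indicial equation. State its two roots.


Divide by x^2 to reach normal form y'' + P_1(x) y' + P_2(x) y = 0 with P_1(x) = 3 - 6/x and P_2(x) = -1/x + 12/x^2.
x = 0 is a singular point because the y'-coefficient 3 - 6/x has a pole at x = 0 and the y-coefficient -1/x + 12/x^2 has a pole at x = 0.
It is a regular singular point because x P_1(x) = p(x) = 3x - 6 and x^2 P_2(x) = q(x) = 12 - x are polynomials, hence analytic at x = 0.
p(0) = -6,  q(0) = 12.
Indicial equation: r(r-1) + p(0) r + q(0) = 0, i.e. r^2 + (p(0) - 1) r + q(0) = 0, i.e. r^2 - 7 r + 12 = 0.
Discriminant: (-7)^2 - 4(12) = 1, so r = (7 ± 1)/2.
Solving: r_1 = 4, r_2 = 3.

indicial: r^2 - 7 r + 12 = 0; roots r_1 = 4, r_2 = 3


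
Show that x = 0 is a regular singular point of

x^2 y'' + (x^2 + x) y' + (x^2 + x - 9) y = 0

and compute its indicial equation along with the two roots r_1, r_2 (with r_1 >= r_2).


Divide by x^2 to reach normal form y'' + P_1(x) y' + P_2(x) y = 0 with P_1(x) = 1 + 1/x and P_2(x) = 1 + 1/x - 9/x^2.
x = 0 is a singular point because the y'-coefficient 1 + 1/x has a pole at x = 0 and the y-coefficient 1 + 1/x - 9/x^2 has a pole at x = 0.
It is a regular singular point because x P_1(x) = p(x) = x + 1 and x^2 P_2(x) = q(x) = x^2 + x - 9 are polynomials, hence analytic at x = 0.
p(0) = 1,  q(0) = -9.
Indicial equation: r(r-1) + p(0) r + q(0) = 0, i.e. r^2 + (p(0) - 1) r + q(0) = 0, i.e. r^2 - 9 = 0.
Discriminant: (0)^2 - 4(-9) = 36, so r = (0 ± 6)/2.
Solving: r_1 = 3, r_2 = -3.

indicial: r^2 - 9 = 0; roots r_1 = 3, r_2 = -3


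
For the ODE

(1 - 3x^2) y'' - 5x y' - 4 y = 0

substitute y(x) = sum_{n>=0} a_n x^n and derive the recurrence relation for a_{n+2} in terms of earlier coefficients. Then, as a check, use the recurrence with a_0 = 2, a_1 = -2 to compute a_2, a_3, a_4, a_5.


Substitute y = sum_n a_n x^n.
(1 - 3 x^2) y'' contributes (n+2)(n+1) a_{n+2} - 3 n(n-1) a_n at x^n.
-5 x y'(x) contributes -5 n a_n at x^n.
-4 y(x) contributes -4 a_n at x^n.
Matching x^n: (n+2)(n+1) a_{n+2} + (-3 n(n-1) - 5 n - 4) a_n = 0.
Thus a_{n+2} = (3 n(n-1) + 5 n + 4) / ((n+1)(n+2)) * a_n.

Check with a_0 = 2, a_1 = -2 (apply the recurrence for n = 0, 1, 2, 3): a_0 = 2, a_1 = -2, a_2 = 4, a_3 = -3, a_4 = 20/3, a_5 = -111/20.

a_(n+2) = (3 n(n-1) + 5 n + 4) / ((n+1)(n+2)) * a_n; check: a_0 = 2, a_1 = -2, a_2 = 4, a_3 = -3, a_4 = 20/3, a_5 = -111/20


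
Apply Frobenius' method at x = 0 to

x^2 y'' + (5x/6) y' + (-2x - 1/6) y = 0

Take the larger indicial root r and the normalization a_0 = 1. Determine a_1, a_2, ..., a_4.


Write in Frobenius form y'' + (p(x)/x) y' + (q(x)/x^2) y = 0:
  p(x) = 5/6,  q(x) = -2x - 1/6.
Indicial equation: r(r-1) + (5/6) r + (-1/6) = 0 -> roots r_1 = 1/2, r_2 = -1/3.
Take r = r_1 = 1/2. Let y(x) = x^r sum_{n>=0} a_n x^n with a_0 = 1.
Substitute y = x^r sum a_n x^n and match x^{r+n}. The recurrence is
  D(n) a_n - 2 a_{n-1} = 0,  where D(n) = (r+n)(r+n-1) + (5/6)(r+n) + (-1/6).
  a_n = 2 / D(n) * a_{n-1}.
Since the indicial polynomial factors as (r - r_1)(r - r_2), D(n) = (r_1 + n - r_1)(r_1 + n - r_2) = n(n + 5/6).
Evaluating step by step (a_0 = 1):
  n = 1: D(1) = 1(1 + 5/6) = 11/6; numerator = 2(1) = 2; a_1 = (2)/(11/6) = 12/11
  n = 2: D(2) = 2(2 + 5/6) = 17/3; numerator = 2(12/11) = 24/11; a_2 = (24/11)/(17/3) = 72/187
  n = 3: D(3) = 3(3 + 5/6) = 23/2; numerator = 2(72/187) = 144/187; a_3 = (144/187)/(23/2) = 288/4301
  n = 4: D(4) = 4(4 + 5/6) = 58/3; numerator = 2(288/4301) = 576/4301; a_4 = (576/4301)/(58/3) = 864/124729

r = 1/2; a_0 = 1; a_1 = 12/11; a_2 = 72/187; a_3 = 288/4301; a_4 = 864/124729


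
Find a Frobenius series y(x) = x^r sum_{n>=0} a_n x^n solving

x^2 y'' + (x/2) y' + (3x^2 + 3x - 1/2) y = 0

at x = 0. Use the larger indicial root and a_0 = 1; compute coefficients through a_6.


Write in Frobenius form y'' + (p(x)/x) y' + (q(x)/x^2) y = 0:
  p(x) = 1/2,  q(x) = 3x^2 + 3x - 1/2.
Indicial equation: r(r-1) + (1/2) r + (-1/2) = 0 -> roots r_1 = 1, r_2 = -1/2.
Take r = r_1 = 1. Let y(x) = x^r sum_{n>=0} a_n x^n with a_0 = 1.
Substitute y = x^r sum a_n x^n and match x^{r+n}. The recurrence is
  D(n) a_n + 3 a_{n-1} + 3 a_{n-2} = 0,  where D(n) = (r+n)(r+n-1) + (1/2)(r+n) + (-1/2).
  a_n = [-3 a_{n-1} - 3 a_{n-2}] / D(n).
Since the indicial polynomial factors as (r - r_1)(r - r_2), D(n) = (r_1 + n - r_1)(r_1 + n - r_2) = n(n + 3/2).
Evaluating step by step (a_0 = 1):
  n = 1: D(1) = 1(1 + 3/2) = 5/2; numerator = -3(1) = -3; a_1 = (-3)/(5/2) = -6/5
  n = 2: D(2) = 2(2 + 3/2) = 7; numerator = -3(-6/5) - 3(1) = 3/5; a_2 = (3/5)/(7) = 3/35
  n = 3: D(3) = 3(3 + 3/2) = 27/2; numerator = -3(3/35) - 3(-6/5) = 117/35; a_3 = (117/35)/(27/2) = 26/105
  n = 4: D(4) = 4(4 + 3/2) = 22; numerator = -3(26/105) - 3(3/35) = -1; a_4 = (-1)/(22) = -1/22
  n = 5: D(5) = 5(5 + 3/2) = 65/2; numerator = -3(-1/22) - 3(26/105) = -467/770; a_5 = (-467/770)/(65/2) = -467/25025
  n = 6: D(6) = 6(6 + 3/2) = 45; numerator = -3(-467/25025) - 3(-1/22) = 9627/50050; a_6 = (9627/50050)/(45) = 3209/750750

r = 1; a_0 = 1; a_1 = -6/5; a_2 = 3/35; a_3 = 26/105; a_4 = -1/22; a_5 = -467/25025; a_6 = 3209/750750


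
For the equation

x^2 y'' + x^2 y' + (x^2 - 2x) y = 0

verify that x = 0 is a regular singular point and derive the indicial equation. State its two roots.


Divide by x^2 to reach normal form y'' + P_1(x) y' + P_2(x) y = 0 with P_1(x) = 1 and P_2(x) = 1 - 2/x.
x = 0 is a singular point because the y-coefficient 1 - 2/x has a pole at x = 0.
It is a regular singular point because x P_1(x) = p(x) = x and x^2 P_2(x) = q(x) = x^2 - 2x are polynomials, hence analytic at x = 0.
p(0) = 0,  q(0) = 0.
Indicial equation: r(r-1) + p(0) r + q(0) = 0, i.e. r^2 + (p(0) - 1) r + q(0) = 0, i.e. r^2 - 1 r = 0.
Discriminant: (-1)^2 - 4(0) = 1, so r = (1 ± 1)/2.
Solving: r_1 = 1, r_2 = 0.

indicial: r^2 - 1 r = 0; roots r_1 = 1, r_2 = 0


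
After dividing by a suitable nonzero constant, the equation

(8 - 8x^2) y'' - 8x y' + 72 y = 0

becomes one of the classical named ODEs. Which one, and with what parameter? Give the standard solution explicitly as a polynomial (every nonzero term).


All three coefficients share the factor 8; dividing through by 8 gives  (1 - x^2) y'' - x y' + 9 y = 0.
This matches the Chebyshev equation (1 - x^2) y'' - x y' + n^2 y = 0 (note the -x y' term, not -2x y') with n^2 = 9, so n = 3; the polynomial solution is T_3(x).
With y = sum_k a_k x^k, matching x^k gives (k+2)(k+1) a_{k+2} = (k^2 - n^2) a_k = (k - 3)(k + 3) a_k. The right side vanishes at k = 3, so the series with the parity of 3 terminates at degree 3.
Standard normalization: leading coefficient of T_n is 2^(n-1), so a_3 = 2^2 = 4. Work downward with a_k = (k+1)(k+2) a_{k+2} / ((k - 3)(k + 3)):
  a_1 = (2)(3)(4) / ((1 - 3)(1 + 3)) = 24/(-8) = -3
Hence T_3(x) = 4 x^3 - 3 x.

T_3(x); series = 4 x^3 - 3 x


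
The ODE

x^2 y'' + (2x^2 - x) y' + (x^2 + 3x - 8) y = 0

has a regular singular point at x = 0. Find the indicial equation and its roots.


Divide by x^2 to reach normal form y'' + P_1(x) y' + P_2(x) y = 0 with P_1(x) = 2 - 1/x and P_2(x) = 1 + 3/x - 8/x^2.
x = 0 is a singular point because the y'-coefficient 2 - 1/x has a pole at x = 0 and the y-coefficient 1 + 3/x - 8/x^2 has a pole at x = 0.
It is a regular singular point because x P_1(x) = p(x) = 2x - 1 and x^2 P_2(x) = q(x) = x^2 + 3x - 8 are polynomials, hence analytic at x = 0.
p(0) = -1,  q(0) = -8.
Indicial equation: r(r-1) + p(0) r + q(0) = 0, i.e. r^2 + (p(0) - 1) r + q(0) = 0, i.e. r^2 - 2 r - 8 = 0.
Discriminant: (-2)^2 - 4(-8) = 36, so r = (2 ± 6)/2.
Solving: r_1 = 4, r_2 = -2.

indicial: r^2 - 2 r - 8 = 0; roots r_1 = 4, r_2 = -2


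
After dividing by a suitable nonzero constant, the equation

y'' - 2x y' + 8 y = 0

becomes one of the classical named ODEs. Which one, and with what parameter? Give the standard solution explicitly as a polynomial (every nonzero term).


The equation is already in a standard form:  y'' - 2x y' + 8 y = 0.
This matches the Hermite equation y'' - 2x y' + 2n y = 0 with 2n = 8, so n = 4; the polynomial solution is H_4(x).
With y = sum_k a_k x^k, matching x^k gives (k+2)(k+1) a_{k+2} = 2(k - n) a_k = 2(k - 4) a_k. The right side vanishes at k = 4, so the series with the parity of 4 terminates at degree 4.
Standard normalization: leading coefficient of H_n is 2^n, so a_4 = 2^4 = 16. Work downward with a_k = (k+1)(k+2) a_{k+2} / (2(k - n)):
  a_2 = (3)(4)(16) / (2(2 - 4)) = 192/(-4) = -48
  a_0 = (1)(2)(-48) / (2(0 - 4)) = -96/(-8) = 12
Hence H_4(x) = 16 x^4 - 48 x^2 + 12.

H_4(x); series = 16 x^4 - 48 x^2 + 12


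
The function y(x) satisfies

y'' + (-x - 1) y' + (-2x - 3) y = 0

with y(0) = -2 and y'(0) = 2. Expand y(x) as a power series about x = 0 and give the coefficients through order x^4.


Ansatz: y(x) = sum_{n>=0} a_n x^n, so y'(x) = sum_{n>=1} n a_n x^(n-1) and y''(x) = sum_{n>=2} n(n-1) a_n x^(n-2).
Substitute into P(x) y'' + Q(x) y' + R(x) y = 0 with P(x) = 1, Q(x) = -x - 1, R(x) = -2x - 3, and match powers of x.
Initial conditions: a_0 = -2, a_1 = 2.
Setting the coefficient of each power of x to zero and solving order by order (substituting the coefficients already found):
  x^0: 2 a_2 - a_1 - 3 a_0 = 0  ->  2 a_2 = a_1 + 3 a_0 = -4  ->  a_2 = -2
  x^1: 6 a_3 - 2 a_2 - 4 a_1 - 2 a_0 = 0  ->  6 a_3 = 2 a_2 + 4 a_1 + 2 a_0 = 0  ->  a_3 = 0
  x^2: 12 a_4 - 3 a_3 - 5 a_2 - 2 a_1 = 0  ->  12 a_4 = 3 a_3 + 5 a_2 + 2 a_1 = -6  ->  a_4 = -1/2
Truncated series: y(x) = -2 + 2 x - 2 x^2 - (1/2) x^4 + O(x^5).

a_0 = -2; a_1 = 2; a_2 = -2; a_3 = 0; a_4 = -1/2


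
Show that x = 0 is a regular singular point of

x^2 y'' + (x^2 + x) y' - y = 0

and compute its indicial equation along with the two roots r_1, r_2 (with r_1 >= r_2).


Divide by x^2 to reach normal form y'' + P_1(x) y' + P_2(x) y = 0 with P_1(x) = 1 + 1/x and P_2(x) = -1/x^2.
x = 0 is a singular point because the y'-coefficient 1 + 1/x has a pole at x = 0 and the y-coefficient -1/x^2 has a pole at x = 0.
It is a regular singular point because x P_1(x) = p(x) = x + 1 and x^2 P_2(x) = q(x) = -1 are polynomials, hence analytic at x = 0.
p(0) = 1,  q(0) = -1.
Indicial equation: r(r-1) + p(0) r + q(0) = 0, i.e. r^2 + (p(0) - 1) r + q(0) = 0, i.e. r^2 - 1 = 0.
Discriminant: (0)^2 - 4(-1) = 4, so r = (0 ± 2)/2.
Solving: r_1 = 1, r_2 = -1.

indicial: r^2 - 1 = 0; roots r_1 = 1, r_2 = -1


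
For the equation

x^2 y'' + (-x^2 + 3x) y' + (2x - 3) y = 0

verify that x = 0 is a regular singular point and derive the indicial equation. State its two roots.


Divide by x^2 to reach normal form y'' + P_1(x) y' + P_2(x) y = 0 with P_1(x) = -1 + 3/x and P_2(x) = 2/x - 3/x^2.
x = 0 is a singular point because the y'-coefficient -1 + 3/x has a pole at x = 0 and the y-coefficient 2/x - 3/x^2 has a pole at x = 0.
It is a regular singular point because x P_1(x) = p(x) = 3 - x and x^2 P_2(x) = q(x) = 2x - 3 are polynomials, hence analytic at x = 0.
p(0) = 3,  q(0) = -3.
Indicial equation: r(r-1) + p(0) r + q(0) = 0, i.e. r^2 + (p(0) - 1) r + q(0) = 0, i.e. r^2 + 2 r - 3 = 0.
Discriminant: (2)^2 - 4(-3) = 16, so r = (-2 ± 4)/2.
Solving: r_1 = 1, r_2 = -3.

indicial: r^2 + 2 r - 3 = 0; roots r_1 = 1, r_2 = -3


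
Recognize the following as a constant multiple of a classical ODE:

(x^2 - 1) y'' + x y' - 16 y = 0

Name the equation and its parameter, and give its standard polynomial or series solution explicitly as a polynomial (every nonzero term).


All three coefficients share the factor -1; dividing through by -1 gives  (1 - x^2) y'' - x y' + 16 y = 0.
This matches the Chebyshev equation (1 - x^2) y'' - x y' + n^2 y = 0 (note the -x y' term, not -2x y') with n^2 = 16, so n = 4; the polynomial solution is T_4(x).
With y = sum_k a_k x^k, matching x^k gives (k+2)(k+1) a_{k+2} = (k^2 - n^2) a_k = (k - 4)(k + 4) a_k. The right side vanishes at k = 4, so the series with the parity of 4 terminates at degree 4.
Standard normalization: leading coefficient of T_n is 2^(n-1), so a_4 = 2^3 = 8. Work downward with a_k = (k+1)(k+2) a_{k+2} / ((k - 4)(k + 4)):
  a_2 = (3)(4)(8) / ((2 - 4)(2 + 4)) = 96/(-12) = -8
  a_0 = (1)(2)(-8) / ((0 - 4)(0 + 4)) = -16/(-16) = 1
Hence T_4(x) = 8 x^4 - 8 x^2 + 1.

T_4(x); series = 8 x^4 - 8 x^2 + 1


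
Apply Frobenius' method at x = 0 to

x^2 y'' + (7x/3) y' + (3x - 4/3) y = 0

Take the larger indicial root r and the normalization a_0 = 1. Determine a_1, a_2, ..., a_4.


Write in Frobenius form y'' + (p(x)/x) y' + (q(x)/x^2) y = 0:
  p(x) = 7/3,  q(x) = 3x - 4/3.
Indicial equation: r(r-1) + (7/3) r + (-4/3) = 0 -> roots r_1 = 2/3, r_2 = -2.
Take r = r_1 = 2/3. Let y(x) = x^r sum_{n>=0} a_n x^n with a_0 = 1.
Substitute y = x^r sum a_n x^n and match x^{r+n}. The recurrence is
  D(n) a_n + 3 a_{n-1} = 0,  where D(n) = (r+n)(r+n-1) + (7/3)(r+n) + (-4/3).
  a_n = -3 / D(n) * a_{n-1}.
Since the indicial polynomial factors as (r - r_1)(r - r_2), D(n) = (r_1 + n - r_1)(r_1 + n - r_2) = n(n + 8/3).
Evaluating step by step (a_0 = 1):
  n = 1: D(1) = 1(1 + 8/3) = 11/3; numerator = -3(1) = -3; a_1 = (-3)/(11/3) = -9/11
  n = 2: D(2) = 2(2 + 8/3) = 28/3; numerator = -3(-9/11) = 27/11; a_2 = (27/11)/(28/3) = 81/308
  n = 3: D(3) = 3(3 + 8/3) = 17; numerator = -3(81/308) = -243/308; a_3 = (-243/308)/(17) = -243/5236
  n = 4: D(4) = 4(4 + 8/3) = 80/3; numerator = -3(-243/5236) = 729/5236; a_4 = (729/5236)/(80/3) = 2187/418880

r = 2/3; a_0 = 1; a_1 = -9/11; a_2 = 81/308; a_3 = -243/5236; a_4 = 2187/418880


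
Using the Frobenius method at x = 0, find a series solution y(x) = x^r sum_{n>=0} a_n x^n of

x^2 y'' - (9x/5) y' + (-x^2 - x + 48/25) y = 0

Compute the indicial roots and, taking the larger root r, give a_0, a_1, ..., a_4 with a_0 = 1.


Write in Frobenius form y'' + (p(x)/x) y' + (q(x)/x^2) y = 0:
  p(x) = -9/5,  q(x) = -x^2 - x + 48/25.
Indicial equation: r(r-1) + (-9/5) r + (48/25) = 0 -> roots r_1 = 8/5, r_2 = 6/5.
Take r = r_1 = 8/5. Let y(x) = x^r sum_{n>=0} a_n x^n with a_0 = 1.
Substitute y = x^r sum a_n x^n and match x^{r+n}. The recurrence is
  D(n) a_n - 1 a_{n-1} - 1 a_{n-2} = 0,  where D(n) = (r+n)(r+n-1) + (-9/5)(r+n) + (48/25).
  a_n = [1 a_{n-1} + 1 a_{n-2}] / D(n).
Since the indicial polynomial factors as (r - r_1)(r - r_2), D(n) = (r_1 + n - r_1)(r_1 + n - r_2) = n(n + 2/5).
Evaluating step by step (a_0 = 1):
  n = 1: D(1) = 1(1 + 2/5) = 7/5; numerator = 1(1) = 1; a_1 = (1)/(7/5) = 5/7
  n = 2: D(2) = 2(2 + 2/5) = 24/5; numerator = 1(5/7) + 1(1) = 12/7; a_2 = (12/7)/(24/5) = 5/14
  n = 3: D(3) = 3(3 + 2/5) = 51/5; numerator = 1(5/14) + 1(5/7) = 15/14; a_3 = (15/14)/(51/5) = 25/238
  n = 4: D(4) = 4(4 + 2/5) = 88/5; numerator = 1(25/238) + 1(5/14) = 55/119; a_4 = (55/119)/(88/5) = 25/952

r = 8/5; a_0 = 1; a_1 = 5/7; a_2 = 5/14; a_3 = 25/238; a_4 = 25/952


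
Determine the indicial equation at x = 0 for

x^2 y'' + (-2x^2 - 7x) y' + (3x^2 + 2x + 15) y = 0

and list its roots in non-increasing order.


Divide by x^2 to reach normal form y'' + P_1(x) y' + P_2(x) y = 0 with P_1(x) = -2 - 7/x and P_2(x) = 3 + 2/x + 15/x^2.
x = 0 is a singular point because the y'-coefficient -2 - 7/x has a pole at x = 0 and the y-coefficient 3 + 2/x + 15/x^2 has a pole at x = 0.
It is a regular singular point because x P_1(x) = p(x) = -2x - 7 and x^2 P_2(x) = q(x) = 3x^2 + 2x + 15 are polynomials, hence analytic at x = 0.
p(0) = -7,  q(0) = 15.
Indicial equation: r(r-1) + p(0) r + q(0) = 0, i.e. r^2 + (p(0) - 1) r + q(0) = 0, i.e. r^2 - 8 r + 15 = 0.
Discriminant: (-8)^2 - 4(15) = 4, so r = (8 ± 2)/2.
Solving: r_1 = 5, r_2 = 3.

indicial: r^2 - 8 r + 15 = 0; roots r_1 = 5, r_2 = 3


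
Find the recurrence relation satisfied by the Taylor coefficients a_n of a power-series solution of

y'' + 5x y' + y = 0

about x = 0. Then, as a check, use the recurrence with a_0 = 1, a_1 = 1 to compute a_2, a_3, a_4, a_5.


Substitute y = sum_n a_n x^n.
y''(x) has coefficient (n+2)(n+1) a_{n+2} at x^n;
5 x y'(x) has coefficient 5 n a_n at x^n (shift);
y(x) has coefficient 1 a_n at x^n.
Matching x^n: (n+2)(n+1) a_{n+2} + (5n + 1) a_n = 0.
Thus a_{n+2} = (-5n - 1) / ((n+1)(n+2)) * a_n.

Check with a_0 = 1, a_1 = 1 (apply the recurrence for n = 0, 1, 2, 3): a_0 = 1, a_1 = 1, a_2 = -1/2, a_3 = -1, a_4 = 11/24, a_5 = 4/5.

a_(n+2) = (-5n - 1) / ((n+1)(n+2)) * a_n; check: a_0 = 1, a_1 = 1, a_2 = -1/2, a_3 = -1, a_4 = 11/24, a_5 = 4/5


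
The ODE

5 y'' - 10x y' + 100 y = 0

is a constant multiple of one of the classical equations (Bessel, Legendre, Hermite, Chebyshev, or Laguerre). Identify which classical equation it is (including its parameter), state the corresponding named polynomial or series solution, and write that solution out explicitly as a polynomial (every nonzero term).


All three coefficients share the factor 5; dividing through by 5 gives  y'' - 2x y' + 20 y = 0.
This matches the Hermite equation y'' - 2x y' + 2n y = 0 with 2n = 20, so n = 10; the polynomial solution is H_10(x).
With y = sum_k a_k x^k, matching x^k gives (k+2)(k+1) a_{k+2} = 2(k - n) a_k = 2(k - 10) a_k. The right side vanishes at k = 10, so the series with the parity of 10 terminates at degree 10.
Standard normalization: leading coefficient of H_n is 2^n, so a_10 = 2^10 = 1024. Work downward with a_k = (k+1)(k+2) a_{k+2} / (2(k - n)):
  a_8 = (9)(10)(1024) / (2(8 - 10)) = 92160/(-4) = -23040
  a_6 = (7)(8)(-23040) / (2(6 - 10)) = -1290240/(-8) = 161280
  a_4 = (5)(6)(161280) / (2(4 - 10)) = 4838400/(-12) = -403200
  a_2 = (3)(4)(-403200) / (2(2 - 10)) = -4838400/(-16) = 302400
  a_0 = (1)(2)(302400) / (2(0 - 10)) = 604800/(-20) = -30240
Hence H_10(x) = 1024 x^10 - 23040 x^8 + 161280 x^6 - 403200 x^4 + 302400 x^2 - 30240.

H_10(x); series = 1024 x^10 - 23040 x^8 + 161280 x^6 - 403200 x^4 + 302400 x^2 - 30240


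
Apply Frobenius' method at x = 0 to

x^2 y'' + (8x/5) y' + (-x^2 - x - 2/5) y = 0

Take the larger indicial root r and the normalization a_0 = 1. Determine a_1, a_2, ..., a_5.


Write in Frobenius form y'' + (p(x)/x) y' + (q(x)/x^2) y = 0:
  p(x) = 8/5,  q(x) = -x^2 - x - 2/5.
Indicial equation: r(r-1) + (8/5) r + (-2/5) = 0 -> roots r_1 = 2/5, r_2 = -1.
Take r = r_1 = 2/5. Let y(x) = x^r sum_{n>=0} a_n x^n with a_0 = 1.
Substitute y = x^r sum a_n x^n and match x^{r+n}. The recurrence is
  D(n) a_n - 1 a_{n-1} - 1 a_{n-2} = 0,  where D(n) = (r+n)(r+n-1) + (8/5)(r+n) + (-2/5).
  a_n = [1 a_{n-1} + 1 a_{n-2}] / D(n).
Since the indicial polynomial factors as (r - r_1)(r - r_2), D(n) = (r_1 + n - r_1)(r_1 + n - r_2) = n(n + 7/5).
Evaluating step by step (a_0 = 1):
  n = 1: D(1) = 1(1 + 7/5) = 12/5; numerator = 1(1) = 1; a_1 = (1)/(12/5) = 5/12
  n = 2: D(2) = 2(2 + 7/5) = 34/5; numerator = 1(5/12) + 1(1) = 17/12; a_2 = (17/12)/(34/5) = 5/24
  n = 3: D(3) = 3(3 + 7/5) = 66/5; numerator = 1(5/24) + 1(5/12) = 5/8; a_3 = (5/8)/(66/5) = 25/528
  n = 4: D(4) = 4(4 + 7/5) = 108/5; numerator = 1(25/528) + 1(5/24) = 45/176; a_4 = (45/176)/(108/5) = 25/2112
  n = 5: D(5) = 5(5 + 7/5) = 32; numerator = 1(25/2112) + 1(25/528) = 125/2112; a_5 = (125/2112)/(32) = 125/67584

r = 2/5; a_0 = 1; a_1 = 5/12; a_2 = 5/24; a_3 = 25/528; a_4 = 25/2112; a_5 = 125/67584


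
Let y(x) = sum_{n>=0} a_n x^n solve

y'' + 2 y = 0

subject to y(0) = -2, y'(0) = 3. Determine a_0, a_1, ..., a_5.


Ansatz: y(x) = sum_{n>=0} a_n x^n, so y'(x) = sum_{n>=1} n a_n x^(n-1) and y''(x) = sum_{n>=2} n(n-1) a_n x^(n-2).
Substitute into P(x) y'' + Q(x) y' + R(x) y = 0 with P(x) = 1, Q(x) = 0, R(x) = 2, and match powers of x.
Initial conditions: a_0 = -2, a_1 = 3.
Setting the coefficient of each power of x to zero and solving order by order (substituting the coefficients already found):
  x^0: 2 a_2 + 2 a_0 = 0  ->  2 a_2 = -2 a_0 = 4  ->  a_2 = 2
  x^1: 6 a_3 + 2 a_1 = 0  ->  6 a_3 = -2 a_1 = -6  ->  a_3 = -1
  x^2: 12 a_4 + 2 a_2 = 0  ->  12 a_4 = -2 a_2 = -4  ->  a_4 = -1/3
  x^3: 20 a_5 + 2 a_3 = 0  ->  20 a_5 = -2 a_3 = 2  ->  a_5 = 1/10
Truncated series: y(x) = -2 + 3 x + 2 x^2 - x^3 - (1/3) x^4 + (1/10) x^5 + O(x^6).

a_0 = -2; a_1 = 3; a_2 = 2; a_3 = -1; a_4 = -1/3; a_5 = 1/10


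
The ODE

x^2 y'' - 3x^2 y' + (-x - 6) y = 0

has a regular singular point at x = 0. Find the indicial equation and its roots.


Divide by x^2 to reach normal form y'' + P_1(x) y' + P_2(x) y = 0 with P_1(x) = -3 and P_2(x) = -1/x - 6/x^2.
x = 0 is a singular point because the y-coefficient -1/x - 6/x^2 has a pole at x = 0.
It is a regular singular point because x P_1(x) = p(x) = -3x and x^2 P_2(x) = q(x) = -x - 6 are polynomials, hence analytic at x = 0.
p(0) = 0,  q(0) = -6.
Indicial equation: r(r-1) + p(0) r + q(0) = 0, i.e. r^2 + (p(0) - 1) r + q(0) = 0, i.e. r^2 - 1 r - 6 = 0.
Discriminant: (-1)^2 - 4(-6) = 25, so r = (1 ± 5)/2.
Solving: r_1 = 3, r_2 = -2.

indicial: r^2 - 1 r - 6 = 0; roots r_1 = 3, r_2 = -2


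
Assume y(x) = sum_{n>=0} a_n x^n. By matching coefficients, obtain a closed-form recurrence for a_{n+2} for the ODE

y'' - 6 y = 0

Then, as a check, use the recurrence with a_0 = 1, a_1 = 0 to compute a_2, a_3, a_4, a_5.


Substitute y = sum_n a_n x^n into y'' + (const) y = 0.
y''(x) = sum_{n>=0} (n+2)(n+1) a_{n+2} x^n.
The ODE becomes sum_n [(n+2)(n+1) a_{n+2} - 6 a_n] x^n = 0.
Setting each coefficient to zero gives the recurrence:
  (n+2)(n+1) a_{n+2} - 6 a_n = 0,
  a_{n+2} = 6 / ((n+1)(n+2)) a_n.

Check with a_0 = 1, a_1 = 0 (apply the recurrence for n = 0, 1, 2, 3): a_0 = 1, a_1 = 0, a_2 = 3, a_3 = 0, a_4 = 3/2, a_5 = 0.

a_{n+2} = 6/((n+1)(n+2)) * a_n; check: a_0 = 1, a_1 = 0, a_2 = 3, a_3 = 0, a_4 = 3/2, a_5 = 0


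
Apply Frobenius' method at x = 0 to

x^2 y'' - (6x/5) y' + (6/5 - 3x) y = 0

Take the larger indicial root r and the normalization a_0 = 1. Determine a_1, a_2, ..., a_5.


Write in Frobenius form y'' + (p(x)/x) y' + (q(x)/x^2) y = 0:
  p(x) = -6/5,  q(x) = 6/5 - 3x.
Indicial equation: r(r-1) + (-6/5) r + (6/5) = 0 -> roots r_1 = 6/5, r_2 = 1.
Take r = r_1 = 6/5. Let y(x) = x^r sum_{n>=0} a_n x^n with a_0 = 1.
Substitute y = x^r sum a_n x^n and match x^{r+n}. The recurrence is
  D(n) a_n - 3 a_{n-1} = 0,  where D(n) = (r+n)(r+n-1) + (-6/5)(r+n) + (6/5).
  a_n = 3 / D(n) * a_{n-1}.
Since the indicial polynomial factors as (r - r_1)(r - r_2), D(n) = (r_1 + n - r_1)(r_1 + n - r_2) = n(n + 1/5).
Evaluating step by step (a_0 = 1):
  n = 1: D(1) = 1(1 + 1/5) = 6/5; numerator = 3(1) = 3; a_1 = (3)/(6/5) = 5/2
  n = 2: D(2) = 2(2 + 1/5) = 22/5; numerator = 3(5/2) = 15/2; a_2 = (15/2)/(22/5) = 75/44
  n = 3: D(3) = 3(3 + 1/5) = 48/5; numerator = 3(75/44) = 225/44; a_3 = (225/44)/(48/5) = 375/704
  n = 4: D(4) = 4(4 + 1/5) = 84/5; numerator = 3(375/704) = 1125/704; a_4 = (1125/704)/(84/5) = 1875/19712
  n = 5: D(5) = 5(5 + 1/5) = 26; numerator = 3(1875/19712) = 5625/19712; a_5 = (5625/19712)/(26) = 5625/512512

r = 6/5; a_0 = 1; a_1 = 5/2; a_2 = 75/44; a_3 = 375/704; a_4 = 1875/19712; a_5 = 5625/512512


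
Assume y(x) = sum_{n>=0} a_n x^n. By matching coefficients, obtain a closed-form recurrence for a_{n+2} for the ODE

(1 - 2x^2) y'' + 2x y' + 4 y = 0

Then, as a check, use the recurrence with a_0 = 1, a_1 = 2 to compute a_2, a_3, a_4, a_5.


Substitute y = sum_n a_n x^n.
(1 - 2 x^2) y'' contributes (n+2)(n+1) a_{n+2} - 2 n(n-1) a_n at x^n.
2 x y'(x) contributes 2 n a_n at x^n.
4 y(x) contributes 4 a_n at x^n.
Matching x^n: (n+2)(n+1) a_{n+2} + (-2 n(n-1) + 2 n + 4) a_n = 0.
Thus a_{n+2} = (2 n(n-1) - 2 n - 4) / ((n+1)(n+2)) * a_n.

Check with a_0 = 1, a_1 = 2 (apply the recurrence for n = 0, 1, 2, 3): a_0 = 1, a_1 = 2, a_2 = -2, a_3 = -2, a_4 = 2/3, a_5 = -1/5.

a_(n+2) = (2 n(n-1) - 2 n - 4) / ((n+1)(n+2)) * a_n; check: a_0 = 1, a_1 = 2, a_2 = -2, a_3 = -2, a_4 = 2/3, a_5 = -1/5


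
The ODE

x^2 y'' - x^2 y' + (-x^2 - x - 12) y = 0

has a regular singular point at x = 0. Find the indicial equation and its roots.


Divide by x^2 to reach normal form y'' + P_1(x) y' + P_2(x) y = 0 with P_1(x) = -1 and P_2(x) = -1 - 1/x - 12/x^2.
x = 0 is a singular point because the y-coefficient -1 - 1/x - 12/x^2 has a pole at x = 0.
It is a regular singular point because x P_1(x) = p(x) = -x and x^2 P_2(x) = q(x) = -x^2 - x - 12 are polynomials, hence analytic at x = 0.
p(0) = 0,  q(0) = -12.
Indicial equation: r(r-1) + p(0) r + q(0) = 0, i.e. r^2 + (p(0) - 1) r + q(0) = 0, i.e. r^2 - 1 r - 12 = 0.
Discriminant: (-1)^2 - 4(-12) = 49, so r = (1 ± 7)/2.
Solving: r_1 = 4, r_2 = -3.

indicial: r^2 - 1 r - 12 = 0; roots r_1 = 4, r_2 = -3


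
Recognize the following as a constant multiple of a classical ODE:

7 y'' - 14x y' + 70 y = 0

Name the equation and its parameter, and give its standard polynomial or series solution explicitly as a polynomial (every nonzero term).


All three coefficients share the factor 7; dividing through by 7 gives  y'' - 2x y' + 10 y = 0.
This matches the Hermite equation y'' - 2x y' + 2n y = 0 with 2n = 10, so n = 5; the polynomial solution is H_5(x).
With y = sum_k a_k x^k, matching x^k gives (k+2)(k+1) a_{k+2} = 2(k - n) a_k = 2(k - 5) a_k. The right side vanishes at k = 5, so the series with the parity of 5 terminates at degree 5.
Standard normalization: leading coefficient of H_n is 2^n, so a_5 = 2^5 = 32. Work downward with a_k = (k+1)(k+2) a_{k+2} / (2(k - n)):
  a_3 = (4)(5)(32) / (2(3 - 5)) = 640/(-4) = -160
  a_1 = (2)(3)(-160) / (2(1 - 5)) = -960/(-8) = 120
Hence H_5(x) = 32 x^5 - 160 x^3 + 120 x.

H_5(x); series = 32 x^5 - 160 x^3 + 120 x


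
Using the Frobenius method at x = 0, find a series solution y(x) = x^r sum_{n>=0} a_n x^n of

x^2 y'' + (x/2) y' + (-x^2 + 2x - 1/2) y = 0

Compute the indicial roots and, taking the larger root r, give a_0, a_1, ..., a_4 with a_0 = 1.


Write in Frobenius form y'' + (p(x)/x) y' + (q(x)/x^2) y = 0:
  p(x) = 1/2,  q(x) = -x^2 + 2x - 1/2.
Indicial equation: r(r-1) + (1/2) r + (-1/2) = 0 -> roots r_1 = 1, r_2 = -1/2.
Take r = r_1 = 1. Let y(x) = x^r sum_{n>=0} a_n x^n with a_0 = 1.
Substitute y = x^r sum a_n x^n and match x^{r+n}. The recurrence is
  D(n) a_n + 2 a_{n-1} - 1 a_{n-2} = 0,  where D(n) = (r+n)(r+n-1) + (1/2)(r+n) + (-1/2).
  a_n = [-2 a_{n-1} + 1 a_{n-2}] / D(n).
Since the indicial polynomial factors as (r - r_1)(r - r_2), D(n) = (r_1 + n - r_1)(r_1 + n - r_2) = n(n + 3/2).
Evaluating step by step (a_0 = 1):
  n = 1: D(1) = 1(1 + 3/2) = 5/2; numerator = -2(1) = -2; a_1 = (-2)/(5/2) = -4/5
  n = 2: D(2) = 2(2 + 3/2) = 7; numerator = -2(-4/5) + 1(1) = 13/5; a_2 = (13/5)/(7) = 13/35
  n = 3: D(3) = 3(3 + 3/2) = 27/2; numerator = -2(13/35) + 1(-4/5) = -54/35; a_3 = (-54/35)/(27/2) = -4/35
  n = 4: D(4) = 4(4 + 3/2) = 22; numerator = -2(-4/35) + 1(13/35) = 3/5; a_4 = (3/5)/(22) = 3/110

r = 1; a_0 = 1; a_1 = -4/5; a_2 = 13/35; a_3 = -4/35; a_4 = 3/110
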